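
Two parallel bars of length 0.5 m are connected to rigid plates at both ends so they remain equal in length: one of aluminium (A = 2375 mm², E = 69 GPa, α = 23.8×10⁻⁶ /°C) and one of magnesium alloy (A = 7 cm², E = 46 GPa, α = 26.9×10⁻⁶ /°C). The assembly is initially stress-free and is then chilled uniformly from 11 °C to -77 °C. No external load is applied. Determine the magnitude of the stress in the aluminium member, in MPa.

The magnesium alloy has the larger α, so on cooling it would change length more than the aluminium if both were free. The rigid plates force a common final length, so the magnesium alloy is put into tension and the aluminium into compression, with equal and opposite forces P (no external load).
Compatibility of the two members (thermal + elastic change equal): (α₁ − α₂)ΔT = P·[1/(A₁E₁) + 1/(A₂E₂)].
|α₁ − α₂|·ΔT = 3.1×10⁻⁶ × 88 = 0.0002728.
1/(A₁E₁) + 1/(A₂E₂) = 1/(2375×69×10³) + 1/(700×46×10³) = 3.716×10⁻⁸ N⁻¹.
P = 0.0002728 / 3.716×10⁻⁸ = 7342 N = 7.342 kN.
σ_{aluminium} = P/A₁ = 7342/2375 = 3.091 MPa, compressive.

σ ≈ 3.09 MPa (compressive)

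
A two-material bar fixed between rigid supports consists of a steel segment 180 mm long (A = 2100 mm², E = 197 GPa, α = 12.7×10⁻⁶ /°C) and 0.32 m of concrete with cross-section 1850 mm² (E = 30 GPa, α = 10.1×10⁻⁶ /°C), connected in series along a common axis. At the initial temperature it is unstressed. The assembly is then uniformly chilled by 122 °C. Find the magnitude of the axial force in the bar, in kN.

If the supports were absent, the total length change would be Σ αᵢΔT Lᵢ = 12.7×10⁻⁶×122×180 + 10.1×10⁻⁶×122×320 = 0.6732 mm.
The walls prevent any net length change, so an axial force P (same in every segment) develops. Compatibility: P · Σ Lᵢ/(AᵢEᵢ) = δ_free.
Σ Lᵢ/(AᵢEᵢ) = 180/(2100×197×10³) + 320/(1850×30×10³) = 6.201×10⁻⁶ mm/N.
Hence P = δ_free / Σ(L/AE) = 0.6732/6.201×10⁻⁶ = 108.6 kN (tensile).

P ≈ 109 kN (tensile)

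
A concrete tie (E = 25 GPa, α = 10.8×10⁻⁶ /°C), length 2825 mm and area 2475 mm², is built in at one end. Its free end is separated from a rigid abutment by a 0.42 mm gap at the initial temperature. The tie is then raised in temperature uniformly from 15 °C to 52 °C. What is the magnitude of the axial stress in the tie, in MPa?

Unrestrained expansion: δ_free = αΔT L = 10.8×10⁻⁶ × 37 × 2825 = 1.129 mm.
After closing the 0.42 mm clearance, 1.129 − 0.42 = 0.7089 mm of expansion remains to be suppressed by the wall.
So σ = E(δ_free − g)/L = 25×10³ × 0.7089/2825 = 6.273 MPa.

σ ≈ 6.27 MPa (compressive)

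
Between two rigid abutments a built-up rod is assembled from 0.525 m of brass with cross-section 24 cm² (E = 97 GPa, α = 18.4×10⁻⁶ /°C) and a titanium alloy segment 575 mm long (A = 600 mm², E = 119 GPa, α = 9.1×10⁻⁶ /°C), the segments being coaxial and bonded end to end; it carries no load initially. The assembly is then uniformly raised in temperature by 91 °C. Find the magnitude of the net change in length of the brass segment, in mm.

If the supports were absent, the total length change would be Σ αᵢΔT Lᵢ = 18.4×10⁻⁶×91×525 + 9.1×10⁻⁶×91×575 = 1.355 mm.
The rigid supports impose zero overall length change; the single axial force P common to all segments must satisfy P Σ Lᵢ/(AᵢEᵢ) = δ_free.
The series flexibility is Σ Lᵢ/(AᵢEᵢ) = 525/(2400×97×10³) + 575/(600×119×10³) = 1.031×10⁻⁵ mm/N.
So P = 1.355 / 1.031×10⁻⁵ = 131.5 kN, compressive.
For the brass segment, free thermal change = 18.4×10⁻⁶×91×525 = 0.8791 mm and elastic change from P = 131500×525/(2400×97×10³) = 0.2965 mm; these oppose, so the net change is 0.583 mm (segment lengthens).

|ΔL| ≈ 0.583 mm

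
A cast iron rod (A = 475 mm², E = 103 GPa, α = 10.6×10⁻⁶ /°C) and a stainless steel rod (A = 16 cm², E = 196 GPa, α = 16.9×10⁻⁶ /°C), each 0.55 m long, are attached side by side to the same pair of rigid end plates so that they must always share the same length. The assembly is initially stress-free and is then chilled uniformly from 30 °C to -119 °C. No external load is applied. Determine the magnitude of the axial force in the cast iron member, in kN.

P ≈ 39.7 kN (compressive in the cast iron)

Both members must finish at the same length. With the larger α, the stainless steel tends to over-contract; the plates restrain it, putting the stainless steel in tension and the cast iron in compression. With no external load the two internal forces are equal and opposite, magnitude P.
Setting the final lengths equal and cancelling L: (α₁ − α₂)ΔT = P/(A₁E₁) + P/(A₂E₂).
|α₁ − α₂|·ΔT = 6.3×10⁻⁶ × 149 = 0.0009387.
1/(A₁E₁) + 1/(A₂E₂) = 1/(475×103×10³) + 1/(1600×196×10³) = 2.363×10⁻⁸ N⁻¹.
So P = 0.0009387 / 2.363×10⁻⁸ = 39.73 kN.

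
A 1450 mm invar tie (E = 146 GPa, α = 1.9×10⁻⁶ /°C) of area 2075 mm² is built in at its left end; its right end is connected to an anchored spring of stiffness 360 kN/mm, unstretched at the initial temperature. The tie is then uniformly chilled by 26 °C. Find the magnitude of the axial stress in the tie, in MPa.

σ ≈ 4.56 MPa (tensile)

If the spring were absent the tie would shorten by αΔT L = 1.9×10⁻⁶ × 26 × 1450 = 0.07163 mm.
With a force P in the spring, the elastic change of the tie is PL/(AE) and that of the spring is P/k; compatibility requires their sum to equal δ_free.
P [ L/(AE) + 1/k ] = δ_free → P [ 1450/(2075×146×10³) + 1/(360×10³) ] = 0.07163.
P = 0.07163 / 7.564×10⁻⁶ = 9470 N.
σ = P/A = 9470/2075 = 4.564 MPa.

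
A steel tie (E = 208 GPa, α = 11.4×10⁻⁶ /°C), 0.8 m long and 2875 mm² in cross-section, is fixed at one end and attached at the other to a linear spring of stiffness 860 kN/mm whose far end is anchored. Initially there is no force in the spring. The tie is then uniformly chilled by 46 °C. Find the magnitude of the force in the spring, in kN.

Free thermal contraction: δ_free = αΔT L = 11.4×10⁻⁶ × 46 × 800 = 0.4195 mm.
Let P be the tensile force in the spring. The tie extends elastically by PL/(AE) and the spring stretches by P/k; together these equal δ_free.
P [ L/(AE) + 1/k ] = δ_free → P [ 800/(2875×208×10³) + 1/(860×10³) ] = 0.4195.
P = 0.4195 / 2.501×10⁻⁶ = 167800 N.

P ≈ 168 kN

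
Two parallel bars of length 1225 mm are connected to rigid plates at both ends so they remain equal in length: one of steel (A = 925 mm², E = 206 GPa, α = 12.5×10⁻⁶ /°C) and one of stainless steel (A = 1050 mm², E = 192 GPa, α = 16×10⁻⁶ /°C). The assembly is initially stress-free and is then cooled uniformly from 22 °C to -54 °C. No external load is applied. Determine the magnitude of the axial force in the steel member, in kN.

Equilibrium of a rigid end plate with no external load gives equal and opposite internal forces ±P in the two members. Since α_{stainless steel} > α_{steel}, cooling drives the stainless steel into tension and the steel into compression.
Setting the final lengths equal and cancelling L: (α₁ − α₂)ΔT = P/(A₁E₁) + P/(A₂E₂).
|α₁ − α₂|·ΔT = 3.5×10⁻⁶ × 76 = 0.000266.
1/(A₁E₁) + 1/(A₂E₂) = 1/(925×206×10³) + 1/(1050×192×10³) = 1.021×10⁻⁸ N⁻¹.
So P = 0.000266 / 1.021×10⁻⁸ = 26.06 kN.

P ≈ 26.1 kN (compressive in the steel)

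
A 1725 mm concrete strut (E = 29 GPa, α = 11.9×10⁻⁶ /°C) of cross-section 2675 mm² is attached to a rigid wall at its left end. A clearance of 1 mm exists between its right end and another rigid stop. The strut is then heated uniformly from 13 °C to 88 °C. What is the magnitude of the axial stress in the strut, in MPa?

Free thermal elongation = αΔT L = 11.9×10⁻⁶ × 75 × 1725 = 1.54 mm.
After closing the 1 mm clearance, 1.54 − 1 = 0.5396 mm of expansion remains to be suppressed by the wall.
So σ = E(δ_free − g)/L = 29×10³ × 0.5396/1725 = 9.071 MPa.

σ ≈ 9.07 MPa (compressive)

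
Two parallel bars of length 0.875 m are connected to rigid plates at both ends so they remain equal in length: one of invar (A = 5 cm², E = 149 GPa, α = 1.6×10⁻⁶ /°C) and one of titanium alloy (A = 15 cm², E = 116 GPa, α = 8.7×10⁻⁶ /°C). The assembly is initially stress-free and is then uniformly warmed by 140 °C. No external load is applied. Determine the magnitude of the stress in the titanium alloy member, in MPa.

Both members must finish at the same length. With the larger α, the titanium alloy tends to over-expand; the plates restrain it, putting the titanium alloy in compression and the invar in tension. With no external load the two internal forces are equal and opposite, magnitude P.
Compatibility of the two members (thermal + elastic change equal): (α₁ − α₂)ΔT = P·[1/(A₁E₁) + 1/(A₂E₂)].
|α₁ − α₂|·ΔT = 7.1×10⁻⁶ × 140 = 0.000994.
1/(A₁E₁) + 1/(A₂E₂) = 1/(500×149×10³) + 1/(1500×116×10³) = 1.917×10⁻⁸ N⁻¹.
So P = 0.000994 / 1.917×10⁻⁸ = 51.85 kN.
σ_{titanium alloy} = P/A₂ = 51850/1500 = 34.57 MPa, compressive.

σ ≈ 34.6 MPa (compressive)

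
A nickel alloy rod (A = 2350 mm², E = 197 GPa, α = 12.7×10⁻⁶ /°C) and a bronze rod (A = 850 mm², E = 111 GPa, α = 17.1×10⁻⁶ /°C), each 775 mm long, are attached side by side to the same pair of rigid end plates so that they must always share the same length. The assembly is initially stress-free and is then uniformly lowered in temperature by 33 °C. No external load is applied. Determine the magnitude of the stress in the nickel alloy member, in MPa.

σ ≈ 4.84 MPa (compressive)

Equilibrium of a rigid end plate with no external load gives equal and opposite internal forces ±P in the two members. Since α_{bronze} > α_{nickel alloy}, cooling drives the bronze into tension and the nickel alloy into compression.
Setting the final lengths equal and cancelling L: (α₁ − α₂)ΔT = P/(A₁E₁) + P/(A₂E₂).
|α₁ − α₂|·ΔT = 4.4×10⁻⁶ × 33 = 0.0001452.
1/(A₁E₁) + 1/(A₂E₂) = 1/(2350×197×10³) + 1/(850×111×10³) = 1.276×10⁻⁸ N⁻¹.
P = 0.0001452 / 1.276×10⁻⁸ = 11380 N = 11.38 kN.
σ_{nickel alloy} = P/A₁ = 11380/2350 = 4.843 MPa, compressive.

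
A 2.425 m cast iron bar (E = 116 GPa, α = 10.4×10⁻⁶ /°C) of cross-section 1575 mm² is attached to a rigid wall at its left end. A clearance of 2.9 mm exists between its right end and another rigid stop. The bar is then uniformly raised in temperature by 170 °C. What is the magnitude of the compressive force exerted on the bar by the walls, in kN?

If the wall were absent the bar would grow by αΔT L = 10.4×10⁻⁶ × 170 × 2425 = 4.287 mm.
After closing the 2.9 mm clearance, 4.287 − 2.9 = 1.387 mm of expansion remains to be suppressed by the wall.
So σ = E(δ_free − g)/L = 116×10³ × 1.387/2425 = 66.37 MPa.
Force on the wall = σA = 66.37 × 1575 mm² = 104.5 kN.

P ≈ 105 kN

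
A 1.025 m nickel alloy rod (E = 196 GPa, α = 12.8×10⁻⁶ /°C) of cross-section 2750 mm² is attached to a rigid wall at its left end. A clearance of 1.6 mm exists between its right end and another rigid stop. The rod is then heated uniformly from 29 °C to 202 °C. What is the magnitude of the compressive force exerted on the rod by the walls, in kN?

Unrestrained expansion: δ_free = αΔT L = 12.8×10⁻⁶ × 173 × 1025 = 2.27 mm.
This exceeds the 1.6 mm gap, so the wall pushes back. The portion of expansion that must be recovered elastically is δ_free − gap = 2.27 − 1.6 = 0.6698 mm.
That suppressed elongation corresponds to σ = E·Δ/L = 196×10³ × 0.6698/1025 = 128.1 MPa.
P = σA = 128.1 × 2750 = 352.2 kN.

P ≈ 352 kN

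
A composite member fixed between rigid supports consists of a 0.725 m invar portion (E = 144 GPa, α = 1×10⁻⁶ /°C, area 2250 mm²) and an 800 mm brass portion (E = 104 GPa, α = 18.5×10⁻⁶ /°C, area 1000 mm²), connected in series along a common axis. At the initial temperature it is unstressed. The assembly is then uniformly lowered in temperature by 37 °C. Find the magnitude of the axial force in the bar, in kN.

Free thermal contraction of the whole bar: Σ αᵢΔT Lᵢ = 1×10⁻⁶×37×725 + 18.5×10⁻⁶×37×800 = 0.5744 mm.
The rigid supports impose zero overall length change; the single axial force P common to all segments must satisfy P Σ Lᵢ/(AᵢEᵢ) = δ_free.
Σ Lᵢ/(AᵢEᵢ) = 725/(2250×144×10³) + 800/(1000×104×10³) = 9.93×10⁻⁶ mm/N.
So P = 0.5744 / 9.93×10⁻⁶ = 57.85 kN, tensile.

P ≈ 57.8 kN (tensile)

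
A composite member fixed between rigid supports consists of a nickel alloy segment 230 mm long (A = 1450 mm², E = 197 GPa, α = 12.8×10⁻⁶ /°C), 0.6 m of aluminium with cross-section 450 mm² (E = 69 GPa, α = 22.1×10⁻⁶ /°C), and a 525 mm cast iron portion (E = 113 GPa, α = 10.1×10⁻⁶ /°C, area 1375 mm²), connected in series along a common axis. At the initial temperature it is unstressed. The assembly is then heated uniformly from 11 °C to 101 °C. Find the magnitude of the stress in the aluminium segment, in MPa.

Free thermal expansion of the whole bar: Σ αᵢΔT Lᵢ = 12.8×10⁻⁶×90×230 + 22.1×10⁻⁶×90×600 + 10.1×10⁻⁶×90×525 = 1.936 mm.
The walls prevent any net length change, so an axial force P (same in every segment) develops. Compatibility: P · Σ Lᵢ/(AᵢEᵢ) = δ_free.
The series flexibility is Σ Lᵢ/(AᵢEᵢ) = 230/(1450×197×10³) + 600/(450×69×10³) + 525/(1375×113×10³) = 2.351×10⁻⁵ mm/N.
So P = 1.936 / 2.351×10⁻⁵ = 82.34 kN, compressive.
σ_{aluminium} = P / A = 82340 / 450 = 183 MPa.

σ ≈ 183 MPa (compressive)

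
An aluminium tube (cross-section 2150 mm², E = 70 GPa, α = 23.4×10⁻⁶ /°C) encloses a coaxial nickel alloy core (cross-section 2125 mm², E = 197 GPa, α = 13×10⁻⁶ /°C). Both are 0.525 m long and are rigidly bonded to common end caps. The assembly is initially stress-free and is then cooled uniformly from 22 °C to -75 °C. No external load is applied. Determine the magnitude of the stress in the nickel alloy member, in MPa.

Equilibrium of a rigid end plate with no external load gives equal and opposite internal forces ±P in the two members. Since α_{aluminium} > α_{nickel alloy}, cooling drives the aluminium into tension and the nickel alloy into compression.
Setting the final lengths equal and cancelling L: (α₁ − α₂)ΔT = P/(A₁E₁) + P/(A₂E₂).
|α₁ − α₂|·ΔT = 10.4×10⁻⁶ × 97 = 0.001009.
1/(A₁E₁) + 1/(A₂E₂) = 1/(2150×70×10³) + 1/(2125×197×10³) = 9.033×10⁻⁹ N⁻¹.
P = 0.001009 / 9.033×10⁻⁹ = 111700 N = 111.7 kN.
σ_{nickel alloy} = P/A₂ = 111700/2125 = 52.55 MPa, compressive.

σ ≈ 52.6 MPa (compressive)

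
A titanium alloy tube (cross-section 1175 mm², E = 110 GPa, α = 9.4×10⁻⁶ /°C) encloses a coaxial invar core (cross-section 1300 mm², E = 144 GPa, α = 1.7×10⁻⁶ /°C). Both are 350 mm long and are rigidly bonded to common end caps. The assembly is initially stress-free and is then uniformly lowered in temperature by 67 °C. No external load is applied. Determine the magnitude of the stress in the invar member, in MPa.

The titanium alloy has the larger α, so on cooling it would change length more than the invar if both were free. The rigid plates force a common final length, so the titanium alloy is put into tension and the invar into compression, with equal and opposite forces P (no external load).
Equating the net (thermal + elastic) strains gives |α₁ − α₂|·ΔT = P·[1/(A₁E₁) + 1/(A₂E₂)].
|α₁ − α₂|·ΔT = 7.7×10⁻⁶ × 67 = 0.0005159.
1/(A₁E₁) + 1/(A₂E₂) = 1/(1175×110×10³) + 1/(1300×144×10³) = 1.308×10⁻⁸ N⁻¹.
So P = 0.0005159 / 1.308×10⁻⁸ = 39.45 kN.
σ_{invar} = P/A₂ = 39450/1300 = 30.34 MPa, compressive.

σ ≈ 30.3 MPa (compressive)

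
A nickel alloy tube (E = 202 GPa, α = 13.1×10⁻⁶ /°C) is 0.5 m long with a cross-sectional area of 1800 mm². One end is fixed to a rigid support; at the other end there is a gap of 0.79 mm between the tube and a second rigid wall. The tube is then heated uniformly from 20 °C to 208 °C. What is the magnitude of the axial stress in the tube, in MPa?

σ ≈ 178 MPa (compressive)

Unrestrained expansion: δ_free = αΔT L = 13.1×10⁻⁶ × 188 × 500 = 1.231 mm.
After closing the 0.79 mm clearance, 1.231 − 0.79 = 0.4414 mm of expansion remains to be suppressed by the wall.
That suppressed elongation corresponds to σ = E·Δ/L = 202×10³ × 0.4414/500 = 178.3 MPa.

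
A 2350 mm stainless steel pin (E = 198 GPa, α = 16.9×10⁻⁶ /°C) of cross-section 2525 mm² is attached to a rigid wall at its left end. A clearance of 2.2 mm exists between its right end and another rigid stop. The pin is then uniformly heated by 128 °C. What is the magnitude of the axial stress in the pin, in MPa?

σ ≈ 243 MPa (compressive)

Free thermal elongation = αΔT L = 16.9×10⁻⁶ × 128 × 2350 = 5.084 mm.
After closing the 2.2 mm clearance, 5.084 − 2.2 = 2.884 mm of expansion remains to be suppressed by the wall.
Compatibility: PL/(AE) = 2.884 mm, so σ = P/A = E × (2.884/2350) = 243 MPa.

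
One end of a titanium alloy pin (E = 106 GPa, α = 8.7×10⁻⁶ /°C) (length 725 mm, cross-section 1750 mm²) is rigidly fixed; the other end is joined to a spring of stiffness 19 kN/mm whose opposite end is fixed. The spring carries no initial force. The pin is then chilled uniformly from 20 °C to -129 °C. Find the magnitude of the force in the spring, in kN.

If the spring were absent the pin would shorten by αΔT L = 8.7×10⁻⁶ × 149 × 725 = 0.9398 mm.
Let P be the tensile force in the spring. The pin extends elastically by PL/(AE) and the spring stretches by P/k; together these equal δ_free.
So P = δ_free / [L/(AE) + 1/k] = 0.9398 / [ 725/(1750×106×10³) + 1/(19×10³) ].
P = 0.9398 / 5.654×10⁻⁵ = 16620 N.

P ≈ 16.6 kN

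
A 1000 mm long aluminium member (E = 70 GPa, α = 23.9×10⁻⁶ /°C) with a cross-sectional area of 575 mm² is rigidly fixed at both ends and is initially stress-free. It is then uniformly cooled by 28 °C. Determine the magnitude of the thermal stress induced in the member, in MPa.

With length fixed, the mechanical strain must cancel the thermal strain αΔT = 23.9×10⁻⁶ × 28 = 669.2×10⁻⁶.
The stress required to suppress this strain is σ = Eε = 70×10³ × 669.2×10⁻⁶ = 46.84 MPa, tensile since the member is trying to contract.

σ ≈ 46.8 MPa (tensile)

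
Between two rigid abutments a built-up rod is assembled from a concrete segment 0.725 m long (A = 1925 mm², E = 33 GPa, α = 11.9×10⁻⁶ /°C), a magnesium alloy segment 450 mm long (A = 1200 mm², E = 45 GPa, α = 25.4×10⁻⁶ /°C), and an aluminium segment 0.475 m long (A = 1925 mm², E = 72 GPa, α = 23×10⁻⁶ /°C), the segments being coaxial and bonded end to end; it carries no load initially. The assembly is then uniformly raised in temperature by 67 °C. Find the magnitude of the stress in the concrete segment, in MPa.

σ ≈ 46.5 MPa (compressive)

Free thermal expansion of the whole bar: Σ αᵢΔT Lᵢ = 11.9×10⁻⁶×67×725 + 25.4×10⁻⁶×67×450 + 23×10⁻⁶×67×475 = 2.076 mm.
The rigid supports impose zero overall length change; the single axial force P common to all segments must satisfy P Σ Lᵢ/(AᵢEᵢ) = δ_free.
Σ Lᵢ/(AᵢEᵢ) = 725/(1925×33×10³) + 450/(1200×45×10³) + 475/(1925×72×10³) = 2.317×10⁻⁵ mm/N.
So P = 2.076 / 2.317×10⁻⁵ = 89.58 kN, compressive.
σ_{concrete} = P / A = 89580 / 1925 = 46.53 MPa.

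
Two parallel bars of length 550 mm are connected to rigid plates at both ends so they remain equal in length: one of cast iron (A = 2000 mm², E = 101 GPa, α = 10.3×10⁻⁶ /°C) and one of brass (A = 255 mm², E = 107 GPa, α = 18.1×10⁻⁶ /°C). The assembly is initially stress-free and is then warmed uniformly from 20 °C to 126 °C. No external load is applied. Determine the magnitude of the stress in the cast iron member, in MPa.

Equilibrium of a rigid end plate with no external load gives equal and opposite internal forces ±P in the two members. Since α_{brass} > α_{cast iron}, heating drives the brass into compression and the cast iron into tension.
Equating the net (thermal + elastic) strains gives |α₁ − α₂|·ΔT = P·[1/(A₁E₁) + 1/(A₂E₂)].
|α₁ − α₂|·ΔT = 7.8×10⁻⁶ × 106 = 0.0008268.
1/(A₁E₁) + 1/(A₂E₂) = 1/(2000×101×10³) + 1/(255×107×10³) = 4.16×10⁻⁸ N⁻¹.
So P = 0.0008268 / 4.16×10⁻⁸ = 19.87 kN.
σ_{cast iron} = P/A₁ = 19870/2000 = 9.937 MPa, tensile.

σ ≈ 9.94 MPa (tensile)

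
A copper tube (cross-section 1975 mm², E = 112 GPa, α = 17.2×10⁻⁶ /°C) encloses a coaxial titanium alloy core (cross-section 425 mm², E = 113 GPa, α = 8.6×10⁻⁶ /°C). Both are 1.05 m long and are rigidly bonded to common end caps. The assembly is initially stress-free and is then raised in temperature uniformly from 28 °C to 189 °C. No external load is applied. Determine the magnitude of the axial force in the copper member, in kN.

Equilibrium of a rigid end plate with no external load gives equal and opposite internal forces ±P in the two members. Since α_{copper} > α_{titanium alloy}, heating drives the copper into compression and the titanium alloy into tension.
Setting the final lengths equal and cancelling L: (α₁ − α₂)ΔT = P/(A₁E₁) + P/(A₂E₂).
|α₁ − α₂|·ΔT = 8.6×10⁻⁶ × 161 = 0.001385.
1/(A₁E₁) + 1/(A₂E₂) = 1/(1975×112×10³) + 1/(425×113×10³) = 2.534×10⁻⁸ N⁻¹.
P = 0.001385 / 2.534×10⁻⁸ = 54630 N = 54.63 kN.

P ≈ 54.6 kN (compressive in the copper)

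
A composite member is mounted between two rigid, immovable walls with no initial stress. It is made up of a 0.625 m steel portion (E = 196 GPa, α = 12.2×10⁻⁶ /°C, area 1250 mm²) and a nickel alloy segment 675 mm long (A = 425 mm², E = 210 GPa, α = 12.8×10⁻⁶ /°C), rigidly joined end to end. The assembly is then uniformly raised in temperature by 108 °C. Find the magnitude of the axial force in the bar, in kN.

P ≈ 174 kN (compressive)

With the walls removed the bar would change length by δ_free = Σ αᵢΔT Lᵢ = 12.2×10⁻⁶×108×625 + 12.8×10⁻⁶×108×675 = 1.757 mm.
Since the ends are fixed, an axial force P builds up, equal in every segment, with P · Σ Lᵢ/(AᵢEᵢ) = δ_free.
Σ Lᵢ/(AᵢEᵢ) = 625/(1250×196×10³) + 675/(425×210×10³) = 1.011×10⁻⁵ mm/N.
So P = 1.757 / 1.011×10⁻⁵ = 173.7 kN, compressive.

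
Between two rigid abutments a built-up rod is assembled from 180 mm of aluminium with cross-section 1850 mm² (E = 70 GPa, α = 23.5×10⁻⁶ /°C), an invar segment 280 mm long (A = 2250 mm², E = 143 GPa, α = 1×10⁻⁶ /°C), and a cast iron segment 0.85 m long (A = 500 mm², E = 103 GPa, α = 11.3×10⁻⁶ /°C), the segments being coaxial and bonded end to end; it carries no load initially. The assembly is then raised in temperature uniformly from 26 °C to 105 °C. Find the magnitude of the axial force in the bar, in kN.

Free thermal expansion of the whole bar: Σ αᵢΔT Lᵢ = 23.5×10⁻⁶×79×180 + 1×10⁻⁶×79×280 + 11.3×10⁻⁶×79×850 = 1.115 mm.
The walls prevent any net length change, so an axial force P (same in every segment) develops. Compatibility: P · Σ Lᵢ/(AᵢEᵢ) = δ_free.
The series flexibility is Σ Lᵢ/(AᵢEᵢ) = 180/(1850×70×10³) + 280/(2250×143×10³) + 850/(500×103×10³) = 1.877×10⁻⁵ mm/N.
So P = 1.115 / 1.877×10⁻⁵ = 59.42 kN, compressive.

P ≈ 59.4 kN (compressive)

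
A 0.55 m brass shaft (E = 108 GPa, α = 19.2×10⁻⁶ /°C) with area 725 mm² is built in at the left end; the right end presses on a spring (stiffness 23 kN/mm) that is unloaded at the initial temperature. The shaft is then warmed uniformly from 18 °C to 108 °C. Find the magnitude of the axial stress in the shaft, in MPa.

Free thermal expansion: δ_free = αΔT L = 19.2×10⁻⁶ × 90 × 550 = 0.9504 mm.
Let P be the compressive force at the spring. The shaft shortens elastically by PL/(AE) and the spring compresses by P/k; together these equal δ_free.
So P = δ_free / [L/(AE) + 1/k] = 0.9504 / [ 550/(725×108×10³) + 1/(23×10³) ].
P = 0.9504 / 5.05×10⁻⁵ = 18820 N.
σ = P/A = 18820/725 = 25.96 MPa.

σ ≈ 26 MPa (compressive)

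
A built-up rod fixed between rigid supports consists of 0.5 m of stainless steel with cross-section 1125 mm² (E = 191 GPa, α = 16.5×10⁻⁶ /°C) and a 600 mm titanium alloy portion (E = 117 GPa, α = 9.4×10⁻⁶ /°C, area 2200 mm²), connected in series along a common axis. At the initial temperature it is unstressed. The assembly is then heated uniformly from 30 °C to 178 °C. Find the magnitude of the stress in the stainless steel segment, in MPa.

With the walls removed the bar would change length by δ_free = Σ αᵢΔT Lᵢ = 16.5×10⁻⁶×148×500 + 9.4×10⁻⁶×148×600 = 2.056 mm.
Since the ends are fixed, an axial force P builds up, equal in every segment, with P · Σ Lᵢ/(AᵢEᵢ) = δ_free.
The series flexibility is Σ Lᵢ/(AᵢEᵢ) = 500/(1125×191×10³) + 600/(2200×117×10³) = 4.658×10⁻⁶ mm/N.
So P = 2.056 / 4.658×10⁻⁶ = 441.3 kN, compressive.
σ_{stainless steel} = P / A = 441300 / 1125 = 392.3 MPa.

σ ≈ 392 MPa (compressive)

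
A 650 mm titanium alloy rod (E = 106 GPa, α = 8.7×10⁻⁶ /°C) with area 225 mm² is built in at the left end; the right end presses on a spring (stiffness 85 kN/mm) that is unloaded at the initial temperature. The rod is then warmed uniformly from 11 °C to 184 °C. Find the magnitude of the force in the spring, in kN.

P ≈ 25.1 kN

Free thermal expansion: δ_free = αΔT L = 8.7×10⁻⁶ × 173 × 650 = 0.9783 mm.
Let P be the compressive force at the spring. The rod shortens elastically by PL/(AE) and the spring compresses by P/k; together these equal δ_free.
P [ L/(AE) + 1/k ] = δ_free → P [ 650/(225×106×10³) + 1/(85×10³) ] = 0.9783.
P = 0.9783 / 3.902×10⁻⁵ = 25070 N.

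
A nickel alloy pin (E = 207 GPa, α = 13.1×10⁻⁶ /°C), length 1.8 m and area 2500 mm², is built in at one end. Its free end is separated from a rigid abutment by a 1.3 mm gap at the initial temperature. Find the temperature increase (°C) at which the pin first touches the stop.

ΔT ≈ 55.1 °C

The gap closes when αΔT L = 1.3 mm, since the pin is still unstressed at that instant.
ΔT = 1.3 / (13.1×10⁻⁶ × 1800) = 55.13 °C.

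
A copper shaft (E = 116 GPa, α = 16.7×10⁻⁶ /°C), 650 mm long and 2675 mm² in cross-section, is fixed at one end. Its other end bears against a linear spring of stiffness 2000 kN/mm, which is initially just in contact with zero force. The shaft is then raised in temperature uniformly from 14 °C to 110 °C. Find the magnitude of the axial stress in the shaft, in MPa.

Free thermal expansion: δ_free = αΔT L = 16.7×10⁻⁶ × 96 × 650 = 1.042 mm.
Let P be the compressive force at the spring. The shaft shortens elastically by PL/(AE) and the spring compresses by P/k; together these equal δ_free.
P [ L/(AE) + 1/k ] = δ_free → P [ 650/(2675×116×10³) + 1/(2000×10³) ] = 1.042.
P = 1.042 / 2.595×10⁻⁶ = 401600 N.
σ = P/A = 401600/2675 = 150.1 MPa.

σ ≈ 150 MPa (compressive)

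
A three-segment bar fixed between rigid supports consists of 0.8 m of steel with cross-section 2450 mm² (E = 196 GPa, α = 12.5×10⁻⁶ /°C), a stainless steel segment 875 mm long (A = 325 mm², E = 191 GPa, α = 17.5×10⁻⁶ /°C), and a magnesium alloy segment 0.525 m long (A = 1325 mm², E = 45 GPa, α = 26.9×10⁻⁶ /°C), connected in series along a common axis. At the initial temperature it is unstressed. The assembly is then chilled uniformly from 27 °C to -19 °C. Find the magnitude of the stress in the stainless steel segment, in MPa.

With the walls removed the bar would change length by δ_free = Σ αᵢΔT Lᵢ = 12.5×10⁻⁶×46×800 + 17.5×10⁻⁶×46×875 + 26.9×10⁻⁶×46×525 = 1.814 mm.
The rigid supports impose zero overall length change; the single axial force P common to all segments must satisfy P Σ Lᵢ/(AᵢEᵢ) = δ_free.
The series flexibility is Σ Lᵢ/(AᵢEᵢ) = 800/(2450×196×10³) + 875/(325×191×10³) + 525/(1325×45×10³) = 2.457×10⁻⁵ mm/N.
Hence P = δ_free / Σ(L/AE) = 1.814/2.457×10⁻⁵ = 73.84 kN (tensile).
σ_{stainless steel} = P / A = 73840 / 325 = 227.2 MPa.

σ ≈ 227 MPa (tensile)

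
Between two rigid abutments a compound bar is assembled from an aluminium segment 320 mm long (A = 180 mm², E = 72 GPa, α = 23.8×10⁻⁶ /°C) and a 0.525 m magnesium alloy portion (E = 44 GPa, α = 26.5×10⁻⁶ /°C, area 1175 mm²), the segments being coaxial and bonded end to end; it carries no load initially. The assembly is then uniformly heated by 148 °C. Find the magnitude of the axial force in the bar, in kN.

P ≈ 91.4 kN (compressive)

If the supports were absent, the total length change would be Σ αᵢΔT Lᵢ = 23.8×10⁻⁶×148×320 + 26.5×10⁻⁶×148×525 = 3.186 mm.
The walls prevent any net length change, so an axial force P (same in every segment) develops. Compatibility: P · Σ Lᵢ/(AᵢEᵢ) = δ_free.
The series flexibility is Σ Lᵢ/(AᵢEᵢ) = 320/(180×72×10³) + 525/(1175×44×10³) = 3.485×10⁻⁵ mm/N.
P = 3.186 / 3.485×10⁻⁵ = 91440 N = 91.44 kN, compressive.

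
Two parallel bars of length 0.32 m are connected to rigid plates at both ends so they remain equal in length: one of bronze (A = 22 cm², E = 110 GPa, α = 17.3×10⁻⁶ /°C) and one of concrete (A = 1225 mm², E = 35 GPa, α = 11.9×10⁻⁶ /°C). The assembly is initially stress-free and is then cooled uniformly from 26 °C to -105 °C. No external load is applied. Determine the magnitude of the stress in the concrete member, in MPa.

The bronze has the larger α, so on cooling it would change length more than the concrete if both were free. The rigid plates force a common final length, so the bronze is put into tension and the concrete into compression, with equal and opposite forces P (no external load).
Equating the net (thermal + elastic) strains gives |α₁ − α₂|·ΔT = P·[1/(A₁E₁) + 1/(A₂E₂)].
|α₁ − α₂|·ΔT = 5.4×10⁻⁶ × 131 = 0.0007074.
1/(A₁E₁) + 1/(A₂E₂) = 1/(2200×110×10³) + 1/(1225×35×10³) = 2.746×10⁻⁸ N⁻¹.
P = 0.0007074 / 2.746×10⁻⁸ = 25770 N = 25.77 kN.
σ_{concrete} = P/A₂ = 25770/1225 = 21.03 MPa, compressive.

σ ≈ 21 MPa (compressive)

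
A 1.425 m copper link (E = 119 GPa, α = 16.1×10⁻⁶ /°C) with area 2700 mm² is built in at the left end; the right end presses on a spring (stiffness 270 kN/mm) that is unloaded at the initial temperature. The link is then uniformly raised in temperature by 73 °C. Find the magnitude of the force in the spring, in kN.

P ≈ 206 kN

If the spring were absent the link would lengthen by αΔT L = 16.1×10⁻⁶ × 73 × 1425 = 1.675 mm.
With a force P in the spring, the elastic change of the link is PL/(AE) and that of the spring is P/k; compatibility requires their sum to equal δ_free.
So P = δ_free / [L/(AE) + 1/k] = 1.675 / [ 1425/(2700×119×10³) + 1/(270×10³) ].
P = 1.675 / 8.139×10⁻⁶ = 205800 N.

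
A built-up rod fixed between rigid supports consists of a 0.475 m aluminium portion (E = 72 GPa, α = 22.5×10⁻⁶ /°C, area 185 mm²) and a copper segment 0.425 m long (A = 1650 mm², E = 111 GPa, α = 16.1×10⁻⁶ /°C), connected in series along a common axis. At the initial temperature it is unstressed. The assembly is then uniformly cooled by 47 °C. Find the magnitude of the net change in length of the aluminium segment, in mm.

If the supports were absent, the total length change would be Σ αᵢΔT Lᵢ = 22.5×10⁻⁶×47×475 + 16.1×10⁻⁶×47×425 = 0.8239 mm.
The walls prevent any net length change, so an axial force P (same in every segment) develops. Compatibility: P · Σ Lᵢ/(AᵢEᵢ) = δ_free.
The series flexibility is Σ Lᵢ/(AᵢEᵢ) = 475/(185×72×10³) + 425/(1650×111×10³) = 3.798×10⁻⁵ mm/N.
So P = 0.8239 / 3.798×10⁻⁵ = 21.69 kN, tensile.
For the aluminium segment, free thermal change = 22.5×10⁻⁶×47×475 = 0.5023 mm and elastic change from P = 21690×475/(185×72×10³) = 0.7736 mm; these oppose, so the net change is 0.271 mm (segment lengthens).

|ΔL| ≈ 0.271 mm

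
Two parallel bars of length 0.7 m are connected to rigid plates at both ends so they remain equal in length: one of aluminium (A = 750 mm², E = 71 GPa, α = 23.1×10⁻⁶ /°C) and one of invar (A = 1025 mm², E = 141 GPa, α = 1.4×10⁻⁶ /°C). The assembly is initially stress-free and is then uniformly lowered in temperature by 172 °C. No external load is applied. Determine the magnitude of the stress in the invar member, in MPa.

σ ≈ 142 MPa (compressive)

Equilibrium of a rigid end plate with no external load gives equal and opposite internal forces ±P in the two members. Since α_{aluminium} > α_{invar}, cooling drives the aluminium into tension and the invar into compression.
Compatibility of the two members (thermal + elastic change equal): (α₁ − α₂)ΔT = P·[1/(A₁E₁) + 1/(A₂E₂)].
|α₁ − α₂|·ΔT = 21.7×10⁻⁶ × 172 = 0.003732.
1/(A₁E₁) + 1/(A₂E₂) = 1/(750×71×10³) + 1/(1025×141×10³) = 2.57×10⁻⁸ N⁻¹.
So P = 0.003732 / 2.57×10⁻⁸ = 145.2 kN.
σ_{invar} = P/A₂ = 145200/1025 = 141.7 MPa, compressive.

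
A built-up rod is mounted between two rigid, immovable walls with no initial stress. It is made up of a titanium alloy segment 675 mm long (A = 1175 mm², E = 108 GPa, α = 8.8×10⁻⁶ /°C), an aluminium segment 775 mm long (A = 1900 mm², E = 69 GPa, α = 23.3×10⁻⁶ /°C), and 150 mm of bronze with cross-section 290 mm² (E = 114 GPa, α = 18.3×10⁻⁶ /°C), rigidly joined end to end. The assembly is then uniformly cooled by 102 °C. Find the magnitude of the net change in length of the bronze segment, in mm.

|ΔL| ≈ 0.505 mm

With the walls removed the bar would change length by δ_free = Σ αᵢΔT Lᵢ = 8.8×10⁻⁶×102×675 + 23.3×10⁻⁶×102×775 + 18.3×10⁻⁶×102×150 = 2.728 mm.
Since the ends are fixed, an axial force P builds up, equal in every segment, with P · Σ Lᵢ/(AᵢEᵢ) = δ_free.
Σ Lᵢ/(AᵢEᵢ) = 675/(1175×108×10³) + 775/(1900×69×10³) + 150/(290×114×10³) = 1.577×10⁻⁵ mm/N.
So P = 2.728 / 1.577×10⁻⁵ = 173 kN, tensile.
For the bronze segment, free thermal change = 18.3×10⁻⁶×102×150 = 0.28 mm and elastic change from P = 173000×150/(290×114×10³) = 0.7849 mm; these oppose, so the net change is 0.505 mm (segment lengthens).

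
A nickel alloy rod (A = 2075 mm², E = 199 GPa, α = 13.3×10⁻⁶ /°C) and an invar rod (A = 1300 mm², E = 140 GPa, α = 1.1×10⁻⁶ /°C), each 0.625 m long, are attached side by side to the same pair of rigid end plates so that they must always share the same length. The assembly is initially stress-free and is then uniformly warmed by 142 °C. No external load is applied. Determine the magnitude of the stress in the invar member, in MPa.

σ ≈ 168 MPa (tensile)

Both members must finish at the same length. With the larger α, the nickel alloy tends to over-expand; the plates restrain it, putting the nickel alloy in compression and the invar in tension. With no external load the two internal forces are equal and opposite, magnitude P.
Compatibility of the two members (thermal + elastic change equal): (α₁ − α₂)ΔT = P·[1/(A₁E₁) + 1/(A₂E₂)].
|α₁ − α₂|·ΔT = 12.2×10⁻⁶ × 142 = 0.001732.
1/(A₁E₁) + 1/(A₂E₂) = 1/(2075×199×10³) + 1/(1300×140×10³) = 7.916×10⁻⁹ N⁻¹.
P = 0.001732 / 7.916×10⁻⁹ = 218800 N = 218.8 kN.
σ_{invar} = P/A₂ = 218800/1300 = 168.3 MPa, tensile.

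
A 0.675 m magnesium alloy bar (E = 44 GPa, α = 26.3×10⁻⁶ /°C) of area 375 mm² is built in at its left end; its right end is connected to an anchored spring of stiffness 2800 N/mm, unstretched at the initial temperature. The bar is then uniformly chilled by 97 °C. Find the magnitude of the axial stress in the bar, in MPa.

Free thermal contraction: δ_free = αΔT L = 26.3×10⁻⁶ × 97 × 675 = 1.722 mm.
Let P be the tensile force in the spring. The bar extends elastically by PL/(AE) and the spring stretches by P/k; together these equal δ_free.
P [ L/(AE) + 1/k ] = δ_free → P [ 675/(375×44×10³) + 1/(2800) ] = 1.722.
P = 1.722 / 0.0003981 = 4326 N.
σ = P/A = 4326/375 = 11.54 MPa.

σ ≈ 11.5 MPa (tensile)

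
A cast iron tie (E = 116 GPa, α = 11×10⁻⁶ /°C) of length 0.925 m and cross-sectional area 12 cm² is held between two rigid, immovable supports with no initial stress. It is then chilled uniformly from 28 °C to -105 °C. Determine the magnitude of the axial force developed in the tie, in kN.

Full restraint means ε = 0, so the stress is σ = EαΔT = 116×10³ × 11×10⁻⁶ × 133 = 169.7 MPa.
P = AEαΔT = 1200 × 116×10³ × 11×10⁻⁶ × 133 = 203.6 kN (tensile).

P ≈ 204 kN (tensile)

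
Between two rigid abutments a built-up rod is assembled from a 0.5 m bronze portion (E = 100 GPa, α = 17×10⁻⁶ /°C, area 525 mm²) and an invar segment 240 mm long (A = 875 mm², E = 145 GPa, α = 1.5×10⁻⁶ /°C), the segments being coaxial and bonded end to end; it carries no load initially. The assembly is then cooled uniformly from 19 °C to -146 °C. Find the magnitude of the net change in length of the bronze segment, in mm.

|ΔL| ≈ 0.183 mm

Free thermal contraction of the whole bar: Σ αᵢΔT Lᵢ = 17×10⁻⁶×165×500 + 1.5×10⁻⁶×165×240 = 1.462 mm.
Since the ends are fixed, an axial force P builds up, equal in every segment, with P · Σ Lᵢ/(AᵢEᵢ) = δ_free.
Σ Lᵢ/(AᵢEᵢ) = 500/(525×100×10³) + 240/(875×145×10³) = 1.142×10⁻⁵ mm/N.
Hence P = δ_free / Σ(L/AE) = 1.462/1.142×10⁻⁵ = 128.1 kN (tensile).
For the bronze segment, free thermal change = 17×10⁻⁶×165×500 = 1.402 mm and elastic change from P = 128100×500/(525×100×10³) = 1.22 mm; these oppose, so the net change is 0.183 mm (segment shortens).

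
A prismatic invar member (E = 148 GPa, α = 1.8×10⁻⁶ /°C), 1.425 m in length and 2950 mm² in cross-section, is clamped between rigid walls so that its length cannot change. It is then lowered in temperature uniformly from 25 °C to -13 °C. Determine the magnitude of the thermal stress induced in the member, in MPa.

With length fixed, the mechanical strain must cancel the thermal strain αΔT = 1.8×10⁻⁶ × 38 = 68.4×10⁻⁶.
σ = EαΔT = 148×10³ × 1.8×10⁻⁶ × 38 = 10.12 MPa (tensile; the member is trying to contract).

σ ≈ 10.1 MPa (tensile)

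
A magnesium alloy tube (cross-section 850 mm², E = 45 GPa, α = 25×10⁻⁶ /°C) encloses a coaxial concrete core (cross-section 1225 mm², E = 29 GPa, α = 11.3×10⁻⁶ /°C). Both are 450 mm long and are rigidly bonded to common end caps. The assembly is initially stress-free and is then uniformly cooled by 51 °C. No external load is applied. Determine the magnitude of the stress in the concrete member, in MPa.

σ ≈ 10.5 MPa (compressive)

Equilibrium of a rigid end plate with no external load gives equal and opposite internal forces ±P in the two members. Since α_{magnesium alloy} > α_{concrete}, cooling drives the magnesium alloy into tension and the concrete into compression.
Equating the net (thermal + elastic) strains gives |α₁ − α₂|·ΔT = P·[1/(A₁E₁) + 1/(A₂E₂)].
|α₁ − α₂|·ΔT = 13.7×10⁻⁶ × 51 = 0.0006987.
1/(A₁E₁) + 1/(A₂E₂) = 1/(850×45×10³) + 1/(1225×29×10³) = 5.429×10⁻⁸ N⁻¹.
So P = 0.0006987 / 5.429×10⁻⁸ = 12.87 kN.
σ_{concrete} = P/A₂ = 12870/1225 = 10.51 MPa, compressive.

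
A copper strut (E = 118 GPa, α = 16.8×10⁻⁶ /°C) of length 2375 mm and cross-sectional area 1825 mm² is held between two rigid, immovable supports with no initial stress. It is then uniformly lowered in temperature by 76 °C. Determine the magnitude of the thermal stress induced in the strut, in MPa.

σ ≈ 151 MPa (tensile)

Because both ends are immovable the net strain is zero, and the suppressed thermal strain is αΔT = 16.8×10⁻⁶ × 76 = 1276.8×10⁻⁶.
Hence σ = E·αΔT = 118×10³ × 1276.8×10⁻⁶ = 150.7 MPa, tensile.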